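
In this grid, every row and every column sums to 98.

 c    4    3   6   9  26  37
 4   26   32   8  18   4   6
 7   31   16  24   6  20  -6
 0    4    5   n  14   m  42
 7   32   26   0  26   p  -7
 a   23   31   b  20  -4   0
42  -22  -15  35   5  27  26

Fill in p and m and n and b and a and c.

Row 1: 4 + 3 + 6 + 9 + 26 + 37 = 85, so its missing entry is 98 − 85 = 13.
Row 5: 7 + 32 + 26 + 0 + 26 − 7 = 84, so its missing entry is 98 − 84 = 14.
Column 1: 13 + 4 + 7 + 0 + 7 + 42 = 73, so its missing entry is 98 − 73 = 25.
Row 6: 25 + 23 + 31 + 20 − 4 + 0 = 95, so its missing entry is 98 − 95 = 3.
Column 4: 6 + 8 + 24 + 0 + 3 + 35 = 76, so its missing entry is 98 − 76 = 22.
Row 4: 0 + 4 + 5 + 22 + 14 + 42 = 87, so its missing entry is 98 − 87 = 11.

p = 14, m = 11, n = 22, b = 3, a = 25, c = 13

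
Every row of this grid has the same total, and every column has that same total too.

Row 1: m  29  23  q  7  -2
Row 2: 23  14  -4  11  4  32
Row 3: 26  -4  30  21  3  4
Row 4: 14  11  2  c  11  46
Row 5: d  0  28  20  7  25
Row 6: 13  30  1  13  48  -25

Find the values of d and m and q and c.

Rows 2 and 3 both sum to 80, so that's the common total.
Row 5 has 0 + 28 + 20 + 7 + 25 = 80; the blank must be 80 − 80 = 0.
Row 4 has 14 + 11 + 2 + 11 + 46 = 84; the blank must be 80 − 84 = -4.
Column 4 has 11 + 21 − 4 + 20 + 13 = 61; the blank must be 80 − 61 = 19.
Row 1 has 29 + 23 + 19 + 7 − 2 = 76; the blank must be 80 − 76 = 4.

d = 0, m = 4, q = 19, c = -4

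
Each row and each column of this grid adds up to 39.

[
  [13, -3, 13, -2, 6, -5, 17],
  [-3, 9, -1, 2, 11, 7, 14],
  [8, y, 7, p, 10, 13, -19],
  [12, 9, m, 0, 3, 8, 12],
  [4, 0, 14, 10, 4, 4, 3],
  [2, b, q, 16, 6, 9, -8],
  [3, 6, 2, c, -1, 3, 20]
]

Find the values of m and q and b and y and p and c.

m = -5, q = 9, b = 5, y = 13, p = 7, c = 6

Row 4: 12 + 9 + 0 + 3 + 8 + 12 = 44, so its missing entry is 39 − 44 = -5.
Row 7: 3 + 6 + 2 − 1 + 3 + 20 = 33, so its missing entry is 39 − 33 = 6.
Column 4: -2 + 2 + 0 + 10 + 16 + 6 = 32, so its missing entry is 39 − 32 = 7.
Row 3: 8 + 7 + 7 + 10 + 13 − 19 = 26, so its missing entry is 39 − 26 = 13.
Column 2: -3 + 9 + 13 + 9 + 0 + 6 = 34, so its missing entry is 39 − 34 = 5.
Row 6: 2 + 5 + 16 + 6 + 9 − 8 = 30, so its missing entry is 39 − 30 = 9.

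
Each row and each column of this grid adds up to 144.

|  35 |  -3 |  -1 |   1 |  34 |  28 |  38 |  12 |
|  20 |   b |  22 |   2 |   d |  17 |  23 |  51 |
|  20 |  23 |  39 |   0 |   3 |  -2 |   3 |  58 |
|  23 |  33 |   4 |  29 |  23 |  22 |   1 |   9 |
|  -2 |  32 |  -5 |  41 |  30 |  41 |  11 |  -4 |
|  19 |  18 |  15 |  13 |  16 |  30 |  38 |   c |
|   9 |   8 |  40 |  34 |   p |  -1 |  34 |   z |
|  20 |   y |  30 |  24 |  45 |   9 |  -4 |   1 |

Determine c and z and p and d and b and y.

c = -5, z = 22, p = -2, d = -5, b = 14, y = 19

Row 8: 20 + 30 + 24 + 45 + 9 − 4 + 1 = 125, so its missing entry is 144 − 125 = 19.
Column 2: -3 + 23 + 33 + 32 + 18 + 8 + 19 = 130, so its missing entry is 144 − 130 = 14.
Row 2: 20 + 14 + 22 + 2 + 17 + 23 + 51 = 149, so its missing entry is 144 − 149 = -5.
Column 5: 34 − 5 + 3 + 23 + 30 + 16 + 45 = 146, so its missing entry is 144 − 146 = -2.
Row 6: 19 + 18 + 15 + 13 + 16 + 30 + 38 = 149, so its missing entry is 144 − 149 = -5.
Row 7: 9 + 8 + 40 + 34 − 2 − 1 + 34 = 122, so its missing entry is 144 − 122 = 22.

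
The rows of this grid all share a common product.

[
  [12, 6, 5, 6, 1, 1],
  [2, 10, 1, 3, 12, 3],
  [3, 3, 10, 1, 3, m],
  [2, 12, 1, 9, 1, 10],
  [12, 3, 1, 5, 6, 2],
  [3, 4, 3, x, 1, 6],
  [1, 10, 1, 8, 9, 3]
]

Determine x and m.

x = 10, m = 8

Rows 5 and 7 each multiply to 2160, so every row has product 2160.
Row 6: 3×4×3×1×6 = 216, so the missing entry is 2160 ÷ 216 = 10.
Row 3: 3×3×10×1×3 = 270, so the missing entry is 2160 ÷ 270 = 8.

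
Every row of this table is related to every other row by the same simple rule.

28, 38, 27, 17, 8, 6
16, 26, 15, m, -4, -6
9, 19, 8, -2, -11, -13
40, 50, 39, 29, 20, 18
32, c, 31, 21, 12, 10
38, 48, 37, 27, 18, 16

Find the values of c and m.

c = 42, m = 5

The difference between any two rows is the same in every column — this is an addition table with the headers hidden.
Row 5 minus row 1 is 12 − 8 = 4, so its entry in column 2 is 38 + 4 = 42.
Row 2 minus row 1 is -4 − 8 = -12, so its entry in column 4 is 17 + (-12) = 5.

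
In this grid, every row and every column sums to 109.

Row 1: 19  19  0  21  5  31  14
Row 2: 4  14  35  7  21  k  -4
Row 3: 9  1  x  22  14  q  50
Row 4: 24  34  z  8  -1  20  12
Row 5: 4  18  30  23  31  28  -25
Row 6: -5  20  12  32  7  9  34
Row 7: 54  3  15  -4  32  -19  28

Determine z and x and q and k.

z = 12, x = 5, q = 8, k = 32

The known cells in row 4 total 97, leaving 109 − 97 = 12 for the blank.
The known cells in row 2 total 77, leaving 109 − 77 = 32 for the blank.
The known cells in column 6 total 101, leaving 109 − 101 = 8 for the blank.
The known cells in row 3 total 104, leaving 109 − 104 = 5 for the blank.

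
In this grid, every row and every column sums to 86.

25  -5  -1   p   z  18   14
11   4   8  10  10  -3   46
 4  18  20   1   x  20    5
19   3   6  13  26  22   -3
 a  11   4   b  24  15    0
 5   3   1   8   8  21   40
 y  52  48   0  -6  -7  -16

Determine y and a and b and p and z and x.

Row 3: 4 + 18 + 20 + 1 + 20 + 5 = 68, so its missing entry is 86 − 68 = 18.
Column 5: 10 + 18 + 26 + 24 + 8 − 6 = 80, so its missing entry is 86 − 80 = 6.
Row 1: 25 − 5 − 1 + 6 + 18 + 14 = 57, so its missing entry is 86 − 57 = 29.
Column 4: 29 + 10 + 1 + 13 + 8 + 0 = 61, so its missing entry is 86 − 61 = 25.
Row 5: 11 + 4 + 25 + 24 + 15 + 0 = 79, so its missing entry is 86 − 79 = 7.
Row 7: 52 + 48 + 0 − 6 − 7 − 16 = 71, so its missing entry is 86 − 71 = 15.

y = 15, a = 7, b = 25, p = 29, z = 6, x = 18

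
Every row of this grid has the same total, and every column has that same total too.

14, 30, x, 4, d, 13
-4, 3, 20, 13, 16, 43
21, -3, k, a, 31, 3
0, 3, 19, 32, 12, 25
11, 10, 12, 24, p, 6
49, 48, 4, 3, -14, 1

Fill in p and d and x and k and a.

Rows 2 and 4 both sum to 91, so that's the common total.
The known cells in row 5 total 63, leaving 91 − 63 = 28 for the blank.
The known cells in column 5 total 73, leaving 91 − 73 = 18 for the blank.
The known cells in column 4 total 76, leaving 91 − 76 = 15 for the blank.
The known cells in row 1 total 79, leaving 91 − 79 = 12 for the blank.
The known cells in row 3 total 67, leaving 91 − 67 = 24 for the blank.

p = 28, d = 18, x = 12, k = 24, a = 15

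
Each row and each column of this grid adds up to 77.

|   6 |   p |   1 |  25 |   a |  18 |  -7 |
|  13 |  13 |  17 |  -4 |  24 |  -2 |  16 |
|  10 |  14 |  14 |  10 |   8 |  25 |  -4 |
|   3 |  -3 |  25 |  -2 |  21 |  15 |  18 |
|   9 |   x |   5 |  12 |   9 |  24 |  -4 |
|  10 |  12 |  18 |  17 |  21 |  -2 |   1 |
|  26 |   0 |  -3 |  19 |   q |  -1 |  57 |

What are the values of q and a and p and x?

q = -21, a = 15, p = 19, x = 22

Row 7 has 26 + 0 − 3 + 19 − 1 + 57 = 98; the blank must be 77 − 98 = -21.
Column 5 has 24 + 8 + 21 + 9 + 21 − 21 = 62; the blank must be 77 − 62 = 15.
Row 1 has 6 + 1 + 25 + 15 + 18 − 7 = 58; the blank must be 77 − 58 = 19.
Row 5 has 9 + 5 + 12 + 9 + 24 − 4 = 55; the blank must be 77 − 55 = 22.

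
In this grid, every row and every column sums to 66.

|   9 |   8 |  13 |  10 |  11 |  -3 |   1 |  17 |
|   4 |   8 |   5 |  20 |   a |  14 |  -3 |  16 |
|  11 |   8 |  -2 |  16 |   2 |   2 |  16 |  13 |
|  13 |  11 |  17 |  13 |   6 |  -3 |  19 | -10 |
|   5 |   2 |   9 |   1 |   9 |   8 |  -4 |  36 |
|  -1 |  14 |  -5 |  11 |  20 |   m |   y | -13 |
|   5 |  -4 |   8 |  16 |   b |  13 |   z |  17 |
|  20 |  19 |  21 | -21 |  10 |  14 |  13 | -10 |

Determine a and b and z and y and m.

Column 6: -3 + 14 + 2 − 3 + 8 + 13 + 14 = 45, so its missing entry is 66 − 45 = 21.
Row 2: 4 + 8 + 5 + 20 + 14 − 3 + 16 = 64, so its missing entry is 66 − 64 = 2.
Column 5: 11 + 2 + 2 + 6 + 9 + 20 + 10 = 60, so its missing entry is 66 − 60 = 6.
Row 6: -1 + 14 − 5 + 11 + 20 + 21 − 13 = 47, so its missing entry is 66 − 47 = 19.
Row 7: 5 − 4 + 8 + 16 + 6 + 13 + 17 = 61, so its missing entry is 66 − 61 = 5.

a = 2, b = 6, z = 5, y = 19, m = 21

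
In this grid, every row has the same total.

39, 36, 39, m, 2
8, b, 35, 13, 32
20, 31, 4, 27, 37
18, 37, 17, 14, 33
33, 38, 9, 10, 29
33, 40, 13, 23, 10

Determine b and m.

Rows 3 and 4 both add up to 119, so every row sums to 119.
Row 2: 8 + 35 + 13 + 32 = 88, so the missing entry is 119 − 88 = 31.
Row 1: 39 + 36 + 39 + 2 = 116, so the missing entry is 119 − 116 = 3.

b = 31, m = 3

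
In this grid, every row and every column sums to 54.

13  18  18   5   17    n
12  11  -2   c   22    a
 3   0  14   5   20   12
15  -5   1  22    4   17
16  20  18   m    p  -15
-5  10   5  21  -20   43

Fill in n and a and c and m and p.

n = -17, a = 14, c = -3, m = 4, p = 11

Column 5 has 17 + 22 + 20 + 4 − 20 = 43; the blank must be 54 − 43 = 11.
Row 5 has 16 + 20 + 18 + 11 − 15 = 50; the blank must be 54 − 50 = 4.
Row 1 has 13 + 18 + 18 + 5 + 17 = 71; the blank must be 54 − 71 = -17.
Column 6 has -17 + 12 + 17 − 15 + 43 = 40; the blank must be 54 − 40 = 14.
Row 2 has 12 + 11 − 2 + 22 + 14 = 57; the blank must be 54 − 57 = -3.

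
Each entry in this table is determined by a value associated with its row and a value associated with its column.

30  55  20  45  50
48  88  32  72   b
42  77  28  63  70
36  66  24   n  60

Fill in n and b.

Each row is a constant multiple of every other row — this is a multiplication table with the headers hidden.
Row 4 is 36/30 = 6/5 times row 1, so its entry in column 4 is 45 × 6/5 = 54.
Row 2 is 48/30 = 8/5 times row 1, so its entry in column 5 is 50 × 8/5 = 80.

n = 54, b = 80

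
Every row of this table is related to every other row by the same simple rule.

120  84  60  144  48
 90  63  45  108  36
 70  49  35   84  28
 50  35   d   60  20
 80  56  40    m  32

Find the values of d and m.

d = 25, m = 96

Each row is a constant multiple of every other row — this is a multiplication table with the headers hidden.
Row 4 is 50/120 = 5/12 times row 1, so its entry in column 3 is 60 × 5/12 = 25.
Row 5 is 80/120 = 2/3 times row 1, so its entry in column 4 is 144 × 2/3 = 96.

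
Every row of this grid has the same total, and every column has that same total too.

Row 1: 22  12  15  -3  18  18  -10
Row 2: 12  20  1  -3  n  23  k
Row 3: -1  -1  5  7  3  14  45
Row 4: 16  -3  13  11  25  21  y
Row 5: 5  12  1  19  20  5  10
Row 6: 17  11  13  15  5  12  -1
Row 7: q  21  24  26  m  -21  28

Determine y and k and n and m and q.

Rows 1 and 3 both sum to 72, so that's the common total.
The known cells in row 4 total 83, leaving 72 − 83 = -11 for the blank.
The known cells in column 1 total 71, leaving 72 − 71 = 1 for the blank.
The known cells in row 7 total 79, leaving 72 − 79 = -7 for the blank.
The known cells in column 5 total 64, leaving 72 − 64 = 8 for the blank.
The known cells in row 2 total 61, leaving 72 − 61 = 11 for the blank.

y = -11, k = 11, n = 8, m = -7, q = 1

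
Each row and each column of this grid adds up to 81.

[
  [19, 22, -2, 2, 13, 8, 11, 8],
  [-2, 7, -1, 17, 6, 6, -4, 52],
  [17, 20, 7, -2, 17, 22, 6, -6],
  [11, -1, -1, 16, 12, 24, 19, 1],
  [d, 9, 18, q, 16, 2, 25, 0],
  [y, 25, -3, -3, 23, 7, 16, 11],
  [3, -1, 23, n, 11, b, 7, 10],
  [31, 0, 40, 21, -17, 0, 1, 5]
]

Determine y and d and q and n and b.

The known cells in column 6 total 69, leaving 81 − 69 = 12 for the blank.
The known cells in row 6 total 76, leaving 81 − 76 = 5 for the blank.
The known cells in column 1 total 84, leaving 81 − 84 = -3 for the blank.
The known cells in row 5 total 67, leaving 81 − 67 = 14 for the blank.
The known cells in row 7 total 65, leaving 81 − 65 = 16 for the blank.

y = 5, d = -3, q = 14, n = 16, b = 12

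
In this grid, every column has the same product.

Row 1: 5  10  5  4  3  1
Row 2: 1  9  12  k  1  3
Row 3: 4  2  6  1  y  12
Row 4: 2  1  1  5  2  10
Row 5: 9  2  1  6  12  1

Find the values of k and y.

Columns 2 and 6 each multiply to 360, so every column has product 360.
Column 4: 4×1×5×6 = 120, so the missing entry is 360 ÷ 120 = 3.
Column 5: 3×1×2×12 = 72, so the missing entry is 360 ÷ 72 = 5.

k = 3, y = 5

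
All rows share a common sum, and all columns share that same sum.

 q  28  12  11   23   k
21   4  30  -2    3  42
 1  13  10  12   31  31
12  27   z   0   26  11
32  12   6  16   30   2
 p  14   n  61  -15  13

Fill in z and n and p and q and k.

z = 22, n = 18, p = 7, q = 25, k = -1

Rows 2 and 3 both sum to 98, so that's the common total.
Column 6 has 42 + 31 + 11 + 2 + 13 = 99; the blank must be 98 − 99 = -1.
Row 1 has 28 + 12 + 11 + 23 − 1 = 73; the blank must be 98 − 73 = 25.
Column 1 has 25 + 21 + 1 + 12 + 32 = 91; the blank must be 98 − 91 = 7.
Row 4 has 12 + 27 + 0 + 26 + 11 = 76; the blank must be 98 − 76 = 22.
Row 6 has 7 + 14 + 61 − 15 + 13 = 80; the blank must be 98 − 80 = 18.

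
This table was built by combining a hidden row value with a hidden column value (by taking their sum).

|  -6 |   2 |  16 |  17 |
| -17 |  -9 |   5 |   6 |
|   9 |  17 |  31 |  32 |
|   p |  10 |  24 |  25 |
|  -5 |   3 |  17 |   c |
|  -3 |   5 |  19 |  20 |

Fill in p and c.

p = 2, c = 18

The difference between any two rows is the same in every column — this is an addition table with the headers hidden.
Row 4 minus row 1 is 10 − 2 = 8, so its entry in column 1 is -6 + 8 = 2.
Row 5 minus row 1 is 3 − 2 = 1, so its entry in column 4 is 17 + 1 = 18.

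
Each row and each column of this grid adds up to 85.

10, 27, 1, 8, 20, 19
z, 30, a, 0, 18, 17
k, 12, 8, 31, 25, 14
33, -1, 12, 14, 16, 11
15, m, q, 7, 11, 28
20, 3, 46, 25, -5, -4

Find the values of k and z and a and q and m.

Row 3: 12 + 8 + 31 + 25 + 14 = 90, so its missing entry is 85 − 90 = -5.
Column 1: 10 − 5 + 33 + 15 + 20 = 73, so its missing entry is 85 − 73 = 12.
Row 2: 12 + 30 + 0 + 18 + 17 = 77, so its missing entry is 85 − 77 = 8.
Column 3: 1 + 8 + 8 + 12 + 46 = 75, so its missing entry is 85 − 75 = 10.
Row 5: 15 + 10 + 7 + 11 + 28 = 71, so its missing entry is 85 − 71 = 14.

k = -5, z = 12, a = 8, q = 10, m = 14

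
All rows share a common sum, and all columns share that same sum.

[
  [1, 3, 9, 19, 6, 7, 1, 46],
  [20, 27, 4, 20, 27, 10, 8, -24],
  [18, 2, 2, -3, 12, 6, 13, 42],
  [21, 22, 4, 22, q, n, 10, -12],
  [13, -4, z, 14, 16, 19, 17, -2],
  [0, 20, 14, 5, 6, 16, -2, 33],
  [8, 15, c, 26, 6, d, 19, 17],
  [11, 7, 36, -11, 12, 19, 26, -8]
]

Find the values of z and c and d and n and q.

z = 19, c = 4, d = -3, n = 18, q = 7

Rows 1 and 2 both sum to 92, so that's the common total.
The known cells in column 5 total 85, leaving 92 − 85 = 7 for the blank.
The known cells in row 5 total 73, leaving 92 − 73 = 19 for the blank.
The known cells in column 3 total 88, leaving 92 − 88 = 4 for the blank.
The known cells in row 7 total 95, leaving 92 − 95 = -3 for the blank.
The known cells in row 4 total 74, leaving 92 − 74 = 18 for the blank.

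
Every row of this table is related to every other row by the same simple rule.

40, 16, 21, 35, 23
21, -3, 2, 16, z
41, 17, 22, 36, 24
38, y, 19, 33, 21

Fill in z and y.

The difference between any two rows is the same in every column — this is an addition table with the headers hidden.
Row 2 minus row 1 is 21 − 40 = -19, so its entry in column 5 is 23 + (-19) = 4.
Row 4 minus row 1 is 38 − 40 = -2, so its entry in column 2 is 16 + (-2) = 14.

z = 4, y = 14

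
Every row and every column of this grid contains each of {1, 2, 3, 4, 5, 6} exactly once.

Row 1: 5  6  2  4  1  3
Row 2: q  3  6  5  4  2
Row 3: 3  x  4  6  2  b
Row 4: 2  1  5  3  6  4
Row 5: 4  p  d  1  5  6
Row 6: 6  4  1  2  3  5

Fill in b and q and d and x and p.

b = 1, q = 1, d = 3, x = 5, p = 2

Cell (5,3): column 3 already has {1, 2, 4, 5, 6} → 3.
At (row 2, col 1): row 2 already has {2, 3, 4, 5, 6}, so the value is 1.
For row 3, column 6: column 6 already has {2, 3, 4, 5, 6}; that leaves 1.
At (row 3, col 2): row 3 already has {1, 2, 3, 4, 6}, so the value is 5.
Cell (5,2): row 5 already has {1, 3, 4, 5, 6} → 2.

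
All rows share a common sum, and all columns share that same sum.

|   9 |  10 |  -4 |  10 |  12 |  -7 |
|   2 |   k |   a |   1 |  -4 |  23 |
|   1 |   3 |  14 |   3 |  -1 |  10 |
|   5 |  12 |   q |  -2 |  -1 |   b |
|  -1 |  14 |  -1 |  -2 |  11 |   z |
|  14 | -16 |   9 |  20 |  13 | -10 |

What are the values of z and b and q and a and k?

Rows 1 and 3 both sum to 30, so that's the common total.
Column 2: 10 + 3 + 12 + 14 − 16 = 23, so its missing entry is 30 − 23 = 7.
Row 2: 2 + 7 + 1 − 4 + 23 = 29, so its missing entry is 30 − 29 = 1.
Row 5: -1 + 14 − 1 − 2 + 11 = 21, so its missing entry is 30 − 21 = 9.
Column 3: -4 + 1 + 14 − 1 + 9 = 19, so its missing entry is 30 − 19 = 11.
Row 4: 5 + 12 + 11 − 2 − 1 = 25, so its missing entry is 30 − 25 = 5.

z = 9, b = 5, q = 11, a = 1, k = 7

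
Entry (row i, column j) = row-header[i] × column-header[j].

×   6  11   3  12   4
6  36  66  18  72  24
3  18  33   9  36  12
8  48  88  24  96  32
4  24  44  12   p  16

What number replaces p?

48

4 × 12 = 48.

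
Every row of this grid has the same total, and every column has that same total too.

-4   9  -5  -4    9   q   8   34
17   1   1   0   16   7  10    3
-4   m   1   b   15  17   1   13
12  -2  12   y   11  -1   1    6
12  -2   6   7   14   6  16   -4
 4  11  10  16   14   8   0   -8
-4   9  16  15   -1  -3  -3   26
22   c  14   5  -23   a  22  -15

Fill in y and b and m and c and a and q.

Rows 2 and 5 both sum to 55, so that's the common total.
Row 4: 12 − 2 + 12 + 11 − 1 + 1 + 6 = 39, so its missing entry is 55 − 39 = 16.
Column 4: -4 + 0 + 16 + 7 + 16 + 15 + 5 = 55, so its missing entry is 55 − 55 = 0.
Row 3: -4 + 1 + 0 + 15 + 17 + 1 + 13 = 43, so its missing entry is 55 − 43 = 12.
Column 2: 9 + 1 + 12 − 2 − 2 + 11 + 9 = 38, so its missing entry is 55 − 38 = 17.
Row 1: -4 + 9 − 5 − 4 + 9 + 8 + 34 = 47, so its missing entry is 55 − 47 = 8.
Row 8: 22 + 17 + 14 + 5 − 23 + 22 − 15 = 42, so its missing entry is 55 − 42 = 13.

y = 16, b = 0, m = 12, c = 17, a = 13, q = 8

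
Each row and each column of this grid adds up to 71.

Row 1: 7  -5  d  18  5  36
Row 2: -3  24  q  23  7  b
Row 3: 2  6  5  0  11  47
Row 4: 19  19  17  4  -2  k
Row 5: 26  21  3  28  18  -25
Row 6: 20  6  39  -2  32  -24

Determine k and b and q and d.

k = 14, b = 23, q = -3, d = 10

Row 1 has 7 − 5 + 18 + 5 + 36 = 61; the blank must be 71 − 61 = 10.
Column 3 has 10 + 5 + 17 + 3 + 39 = 74; the blank must be 71 − 74 = -3.
Row 4 has 19 + 19 + 17 + 4 − 2 = 57; the blank must be 71 − 57 = 14.
Row 2 has -3 + 24 − 3 + 23 + 7 = 48; the blank must be 71 − 48 = 23.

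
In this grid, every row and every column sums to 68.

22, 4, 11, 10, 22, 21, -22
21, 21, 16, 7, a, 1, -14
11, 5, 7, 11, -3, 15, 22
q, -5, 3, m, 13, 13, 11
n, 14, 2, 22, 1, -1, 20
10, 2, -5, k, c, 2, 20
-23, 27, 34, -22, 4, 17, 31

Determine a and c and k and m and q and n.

Row 5 has 14 + 2 + 22 + 1 − 1 + 20 = 58; the blank must be 68 − 58 = 10.
Row 2 has 21 + 21 + 16 + 7 + 1 − 14 = 52; the blank must be 68 − 52 = 16.
Column 5 has 22 + 16 − 3 + 13 + 1 + 4 = 53; the blank must be 68 − 53 = 15.
Column 1 has 22 + 21 + 11 + 10 + 10 − 23 = 51; the blank must be 68 − 51 = 17.
Row 4 has 17 − 5 + 3 + 13 + 13 + 11 = 52; the blank must be 68 − 52 = 16.
Row 6 has 10 + 2 − 5 + 15 + 2 + 20 = 44; the blank must be 68 − 44 = 24.

a = 16, c = 15, k = 24, m = 16, q = 17, n = 10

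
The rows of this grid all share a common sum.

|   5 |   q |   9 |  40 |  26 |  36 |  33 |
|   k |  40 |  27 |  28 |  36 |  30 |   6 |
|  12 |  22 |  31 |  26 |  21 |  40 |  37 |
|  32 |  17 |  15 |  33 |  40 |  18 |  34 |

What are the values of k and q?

Row 3 sums to 189 and so does row 4; that's the common total.
In row 2 the known cells total 167, leaving 189 − 167 = 22.
In row 1 the known cells total 149, leaving 189 − 149 = 40.

k = 22, q = 40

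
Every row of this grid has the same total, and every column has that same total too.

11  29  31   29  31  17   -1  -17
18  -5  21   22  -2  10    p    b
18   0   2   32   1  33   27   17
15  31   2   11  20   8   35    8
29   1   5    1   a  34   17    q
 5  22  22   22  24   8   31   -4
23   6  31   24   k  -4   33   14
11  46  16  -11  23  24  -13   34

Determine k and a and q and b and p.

Rows 1 and 3 both sum to 130, so that's the common total.
Row 7 has 23 + 6 + 31 + 24 − 4 + 33 + 14 = 127; the blank must be 130 − 127 = 3.
Column 5 has 31 − 2 + 1 + 20 + 24 + 3 + 23 = 100; the blank must be 130 − 100 = 30.
Column 7 has -1 + 27 + 35 + 17 + 31 + 33 − 13 = 129; the blank must be 130 − 129 = 1.
Row 2 has 18 − 5 + 21 + 22 − 2 + 10 + 1 = 65; the blank must be 130 − 65 = 65.
Row 5 has 29 + 1 + 5 + 1 + 30 + 34 + 17 = 117; the blank must be 130 − 117 = 13.

k = 3, a = 30, q = 13, b = 65, p = 1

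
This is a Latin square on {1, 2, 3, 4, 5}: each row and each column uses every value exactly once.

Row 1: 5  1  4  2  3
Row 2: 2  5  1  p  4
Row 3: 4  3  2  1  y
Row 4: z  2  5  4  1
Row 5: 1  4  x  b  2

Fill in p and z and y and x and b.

p = 3, z = 3, y = 5, x = 3, b = 5

Cell (3,5): row 3 already has {1, 2, 3, 4} → 5.
At (row 5, col 3): column 3 already has {1, 2, 4, 5}, so the value is 3.
At (row 5, col 4): row 5 already has {1, 2, 3, 4}, so the value is 5.
For row 4, column 1: row 4 already has {1, 2, 4, 5}; that leaves 3.
For row 2, column 4: row 2 already has {1, 2, 4, 5}; that leaves 3.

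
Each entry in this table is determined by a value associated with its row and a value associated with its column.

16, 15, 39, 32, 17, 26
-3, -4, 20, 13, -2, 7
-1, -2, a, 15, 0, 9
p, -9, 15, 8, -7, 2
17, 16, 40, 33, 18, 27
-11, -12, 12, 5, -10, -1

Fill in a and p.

a = 22, p = -8

The difference between any two rows is the same in every column — this is an addition table with the headers hidden.
Row 3 minus row 1 is 0 − 17 = -17, so its entry in column 3 is 39 + (-17) = 22.
Row 4 minus row 1 is -7 − 17 = -24, so its entry in column 1 is 16 + (-24) = -8.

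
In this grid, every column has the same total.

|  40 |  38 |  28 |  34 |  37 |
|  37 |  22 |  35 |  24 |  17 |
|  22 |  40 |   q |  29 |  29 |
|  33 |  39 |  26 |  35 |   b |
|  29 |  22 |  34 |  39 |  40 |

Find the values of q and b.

The complete columns each total 161.
Column 3 is missing 161 − 123 = 38 (since 28 + 35 + 26 + 34 = 123).
Column 5 is missing 161 − 123 = 38 (since 37 + 17 + 29 + 40 = 123).

q = 38, b = 38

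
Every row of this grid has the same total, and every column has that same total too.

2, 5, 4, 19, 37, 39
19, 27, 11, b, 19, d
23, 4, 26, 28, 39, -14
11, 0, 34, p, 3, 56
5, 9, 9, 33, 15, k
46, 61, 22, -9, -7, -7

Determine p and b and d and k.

Rows 1 and 3 both sum to 106, so that's the common total.
Row 5 has 5 + 9 + 9 + 33 + 15 = 71; the blank must be 106 − 71 = 35.
Row 4 has 11 + 0 + 34 + 3 + 56 = 104; the blank must be 106 − 104 = 2.
Column 4 has 19 + 28 + 2 + 33 − 9 = 73; the blank must be 106 − 73 = 33.
Row 2 has 19 + 27 + 11 + 33 + 19 = 109; the blank must be 106 − 109 = -3.

p = 2, b = 33, d = -3, k = 35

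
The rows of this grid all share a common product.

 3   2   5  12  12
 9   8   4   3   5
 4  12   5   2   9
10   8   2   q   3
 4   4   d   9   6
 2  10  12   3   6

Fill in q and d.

q = 9, d = 5

Rows 1 and 3 each multiply to 4320, so every row has product 4320.
Row 4: 10×8×2×3 = 480, so the missing entry is 4320 ÷ 480 = 9.
Row 5: 4×4×9×6 = 864, so the missing entry is 4320 ÷ 864 = 5.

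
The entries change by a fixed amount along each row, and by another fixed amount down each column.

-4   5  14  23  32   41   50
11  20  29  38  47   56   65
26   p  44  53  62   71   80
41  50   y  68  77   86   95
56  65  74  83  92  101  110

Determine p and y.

p = 35, y = 59

Along each row the entries change by 9 per step; down each column they change by 15.
Row 3: from 26 at column 1, stepping by 9 to column 2 gives 35.
Row 4: from 41 at column 1, stepping by 9 to column 3 gives 59.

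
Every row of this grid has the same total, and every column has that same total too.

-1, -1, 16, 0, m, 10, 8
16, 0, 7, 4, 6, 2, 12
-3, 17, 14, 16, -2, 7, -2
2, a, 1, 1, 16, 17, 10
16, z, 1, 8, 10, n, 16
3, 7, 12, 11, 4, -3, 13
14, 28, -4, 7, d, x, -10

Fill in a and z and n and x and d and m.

a = 0, z = -4, n = 0, x = 14, d = -2, m = 15

Rows 2 and 3 both sum to 47, so that's the common total.
The known cells in row 1 total 32, leaving 47 − 32 = 15 for the blank.
The known cells in row 4 total 47, leaving 47 − 47 = 0 for the blank.
The known cells in column 5 total 49, leaving 47 − 49 = -2 for the blank.
The known cells in row 7 total 33, leaving 47 − 33 = 14 for the blank.
The known cells in column 6 total 47, leaving 47 − 47 = 0 for the blank.
The known cells in row 5 total 51, leaving 47 − 51 = -4 for the blank.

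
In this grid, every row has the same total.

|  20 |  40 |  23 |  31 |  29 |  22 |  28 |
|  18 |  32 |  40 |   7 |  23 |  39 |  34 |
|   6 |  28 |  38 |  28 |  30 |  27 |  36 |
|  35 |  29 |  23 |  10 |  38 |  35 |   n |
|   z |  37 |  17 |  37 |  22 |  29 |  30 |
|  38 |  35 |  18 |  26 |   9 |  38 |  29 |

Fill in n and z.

n = 23, z = 21

The complete rows each total 193.
Row 4 is missing 193 − 170 = 23 (since 35 + 29 + 23 + 10 + 38 + 35 = 170).
Row 5 is missing 193 − 172 = 21 (since 37 + 17 + 37 + 22 + 29 + 30 = 172).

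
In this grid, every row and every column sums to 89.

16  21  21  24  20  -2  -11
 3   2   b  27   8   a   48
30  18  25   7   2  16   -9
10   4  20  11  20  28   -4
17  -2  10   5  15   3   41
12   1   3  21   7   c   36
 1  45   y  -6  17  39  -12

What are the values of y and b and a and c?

Row 6 has 12 + 1 + 3 + 21 + 7 + 36 = 80; the blank must be 89 − 80 = 9.
Row 7 has 1 + 45 − 6 + 17 + 39 − 12 = 84; the blank must be 89 − 84 = 5.
Column 3 has 21 + 25 + 20 + 10 + 3 + 5 = 84; the blank must be 89 − 84 = 5.
Row 2 has 3 + 2 + 5 + 27 + 8 + 48 = 93; the blank must be 89 − 93 = -4.

y = 5, b = 5, a = -4, c = 9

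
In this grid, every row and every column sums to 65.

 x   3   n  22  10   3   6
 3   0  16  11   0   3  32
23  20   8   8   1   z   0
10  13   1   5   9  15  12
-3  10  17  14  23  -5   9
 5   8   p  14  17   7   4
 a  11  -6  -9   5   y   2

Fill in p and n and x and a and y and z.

Row 3: 23 + 20 + 8 + 8 + 1 + 0 = 60, so its missing entry is 65 − 60 = 5.
Column 6: 3 + 3 + 5 + 15 − 5 + 7 = 28, so its missing entry is 65 − 28 = 37.
Row 7: 11 − 6 − 9 + 5 + 37 + 2 = 40, so its missing entry is 65 − 40 = 25.
Column 1: 3 + 23 + 10 − 3 + 5 + 25 = 63, so its missing entry is 65 − 63 = 2.
Row 1: 2 + 3 + 22 + 10 + 3 + 6 = 46, so its missing entry is 65 − 46 = 19.
Row 6: 5 + 8 + 14 + 17 + 7 + 4 = 55, so its missing entry is 65 − 55 = 10.

p = 10, n = 19, x = 2, a = 25, y = 37, z = 5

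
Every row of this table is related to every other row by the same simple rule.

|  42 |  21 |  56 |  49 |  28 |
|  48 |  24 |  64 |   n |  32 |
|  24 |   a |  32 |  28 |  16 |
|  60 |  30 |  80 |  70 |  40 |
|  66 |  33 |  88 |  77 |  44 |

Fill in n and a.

Each row is a constant multiple of every other row — this is a multiplication table with the headers hidden.
Row 2 is 48/42 = 8/7 times row 1, so its entry in column 4 is 49 × 8/7 = 56.
Row 3 is 24/42 = 4/7 times row 1, so its entry in column 2 is 21 × 4/7 = 12.

n = 56, a = 12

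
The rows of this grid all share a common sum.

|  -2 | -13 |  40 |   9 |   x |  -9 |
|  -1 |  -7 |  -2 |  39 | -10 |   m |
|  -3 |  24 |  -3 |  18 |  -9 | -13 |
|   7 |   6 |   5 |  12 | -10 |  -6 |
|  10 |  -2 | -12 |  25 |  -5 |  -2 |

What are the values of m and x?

m = -5, x = -11

Rows 3 and 5 both add up to 14, so every row sums to 14.
Row 2: -1 − 7 − 2 + 39 − 10 = 19, so the missing entry is 14 − 19 = -5.
Row 1: -2 − 13 + 40 + 9 − 9 = 25, so the missing entry is 14 − 25 = -11.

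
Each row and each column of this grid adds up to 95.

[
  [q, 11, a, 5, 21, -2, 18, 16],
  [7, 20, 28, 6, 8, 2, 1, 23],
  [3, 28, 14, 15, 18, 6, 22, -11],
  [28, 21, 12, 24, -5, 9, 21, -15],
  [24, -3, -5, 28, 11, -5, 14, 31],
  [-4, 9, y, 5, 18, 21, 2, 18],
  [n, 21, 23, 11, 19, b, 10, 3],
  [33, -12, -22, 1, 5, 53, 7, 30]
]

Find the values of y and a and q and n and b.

y = 26, a = 19, q = 7, n = -3, b = 11

Column 6: -2 + 2 + 6 + 9 − 5 + 21 + 53 = 84, so its missing entry is 95 − 84 = 11.
Row 7: 21 + 23 + 11 + 19 + 11 + 10 + 3 = 98, so its missing entry is 95 − 98 = -3.
Column 1: 7 + 3 + 28 + 24 − 4 − 3 + 33 = 88, so its missing entry is 95 − 88 = 7.
Row 1: 7 + 11 + 5 + 21 − 2 + 18 + 16 = 76, so its missing entry is 95 − 76 = 19.
Row 6: -4 + 9 + 5 + 18 + 21 + 2 + 18 = 69, so its missing entry is 95 − 69 = 26.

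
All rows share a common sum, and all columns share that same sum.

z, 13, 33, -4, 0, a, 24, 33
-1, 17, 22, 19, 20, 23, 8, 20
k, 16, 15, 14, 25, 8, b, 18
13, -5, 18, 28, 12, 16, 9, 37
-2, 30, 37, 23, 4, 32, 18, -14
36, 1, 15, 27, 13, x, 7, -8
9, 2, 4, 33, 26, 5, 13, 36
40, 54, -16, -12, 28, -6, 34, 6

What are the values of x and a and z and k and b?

x = 37, a = 13, z = 16, k = 17, b = 15

Rows 2 and 4 both sum to 128, so that's the common total.
Row 6: 36 + 1 + 15 + 27 + 13 + 7 − 8 = 91, so its missing entry is 128 − 91 = 37.
Column 7: 24 + 8 + 9 + 18 + 7 + 13 + 34 = 113, so its missing entry is 128 − 113 = 15.
Row 3: 16 + 15 + 14 + 25 + 8 + 15 + 18 = 111, so its missing entry is 128 − 111 = 17.
Column 1: -1 + 17 + 13 − 2 + 36 + 9 + 40 = 112, so its missing entry is 128 − 112 = 16.
Row 1: 16 + 13 + 33 − 4 + 0 + 24 + 33 = 115, so its missing entry is 128 − 115 = 13.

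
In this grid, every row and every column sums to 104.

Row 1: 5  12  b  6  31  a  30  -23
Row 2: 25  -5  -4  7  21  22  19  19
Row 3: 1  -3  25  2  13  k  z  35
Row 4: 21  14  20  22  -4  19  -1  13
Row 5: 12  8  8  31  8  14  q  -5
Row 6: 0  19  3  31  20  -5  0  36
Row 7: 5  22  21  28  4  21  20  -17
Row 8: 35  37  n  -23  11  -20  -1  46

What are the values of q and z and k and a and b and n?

The known cells in row 5 total 76, leaving 104 − 76 = 28 for the blank.
The known cells in column 7 total 95, leaving 104 − 95 = 9 for the blank.
The known cells in row 8 total 85, leaving 104 − 85 = 19 for the blank.
The known cells in column 3 total 92, leaving 104 − 92 = 12 for the blank.
The known cells in row 1 total 73, leaving 104 − 73 = 31 for the blank.
The known cells in row 3 total 82, leaving 104 − 82 = 22 for the blank.

q = 28, z = 9, k = 22, a = 31, b = 12, n = 19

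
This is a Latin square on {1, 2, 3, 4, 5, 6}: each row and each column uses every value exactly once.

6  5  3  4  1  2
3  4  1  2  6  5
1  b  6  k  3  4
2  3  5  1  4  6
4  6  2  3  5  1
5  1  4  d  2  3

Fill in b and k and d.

Cell (6,4): row 6 already has {1, 2, 3, 4, 5} → 6.
For row 3, column 4: column 4 already has {1, 2, 3, 4, 6}; that leaves 5.
For row 3, column 2: row 3 already has {1, 3, 4, 5, 6}; that leaves 2.

b = 2, k = 5, d = 6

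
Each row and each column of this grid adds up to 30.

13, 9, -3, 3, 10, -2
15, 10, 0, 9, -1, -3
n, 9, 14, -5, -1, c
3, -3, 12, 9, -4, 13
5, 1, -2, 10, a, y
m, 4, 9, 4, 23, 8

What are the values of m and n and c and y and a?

m = -18, n = 12, c = 1, y = 13, a = 3

Column 5 has 10 − 1 − 1 − 4 + 23 = 27; the blank must be 30 − 27 = 3.
Row 5 has 5 + 1 − 2 + 10 + 3 = 17; the blank must be 30 − 17 = 13.
Row 6 has 4 + 9 + 4 + 23 + 8 = 48; the blank must be 30 − 48 = -18.
Column 1 has 13 + 15 + 3 + 5 − 18 = 18; the blank must be 30 − 18 = 12.
Row 3 has 12 + 9 + 14 − 5 − 1 = 29; the blank must be 30 − 29 = 1.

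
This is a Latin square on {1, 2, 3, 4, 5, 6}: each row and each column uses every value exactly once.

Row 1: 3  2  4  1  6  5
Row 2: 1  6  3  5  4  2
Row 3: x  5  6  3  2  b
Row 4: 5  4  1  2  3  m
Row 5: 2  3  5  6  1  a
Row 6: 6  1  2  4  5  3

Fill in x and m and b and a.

Cell (5,6): row 5 already has {1, 2, 3, 5, 6} → 4.
For row 3, column 1: column 1 already has {1, 2, 3, 5, 6}; that leaves 4.
For row 3, column 6: row 3 already has {2, 3, 4, 5, 6}; that leaves 1.
For row 4, column 6: row 4 already has {1, 2, 3, 4, 5}; that leaves 6.

x = 4, m = 6, b = 1, a = 4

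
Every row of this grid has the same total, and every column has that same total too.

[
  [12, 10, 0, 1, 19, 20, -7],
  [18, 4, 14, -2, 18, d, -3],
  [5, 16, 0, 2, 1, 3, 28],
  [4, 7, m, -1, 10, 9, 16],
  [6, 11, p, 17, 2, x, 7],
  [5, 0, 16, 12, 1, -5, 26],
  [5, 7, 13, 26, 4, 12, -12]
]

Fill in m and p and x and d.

m = 10, p = 2, x = 10, d = 6

Rows 1 and 3 both sum to 55, so that's the common total.
The known cells in row 4 total 45, leaving 55 − 45 = 10 for the blank.
The known cells in column 3 total 53, leaving 55 − 53 = 2 for the blank.
The known cells in row 5 total 45, leaving 55 − 45 = 10 for the blank.
The known cells in row 2 total 49, leaving 55 − 49 = 6 for the blank.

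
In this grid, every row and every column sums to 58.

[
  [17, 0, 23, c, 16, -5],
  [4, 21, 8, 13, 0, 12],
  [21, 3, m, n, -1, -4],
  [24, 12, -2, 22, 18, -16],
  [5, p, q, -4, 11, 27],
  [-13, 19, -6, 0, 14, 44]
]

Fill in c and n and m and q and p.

c = 7, n = 20, m = 19, q = 16, p = 3

Row 1 has 17 + 0 + 23 + 16 − 5 = 51; the blank must be 58 − 51 = 7.
Column 4 has 7 + 13 + 22 − 4 + 0 = 38; the blank must be 58 − 38 = 20.
Row 3 has 21 + 3 + 20 − 1 − 4 = 39; the blank must be 58 − 39 = 19.
Column 3 has 23 + 8 + 19 − 2 − 6 = 42; the blank must be 58 − 42 = 16.
Row 5 has 5 + 16 − 4 + 11 + 27 = 55; the blank must be 58 − 55 = 3.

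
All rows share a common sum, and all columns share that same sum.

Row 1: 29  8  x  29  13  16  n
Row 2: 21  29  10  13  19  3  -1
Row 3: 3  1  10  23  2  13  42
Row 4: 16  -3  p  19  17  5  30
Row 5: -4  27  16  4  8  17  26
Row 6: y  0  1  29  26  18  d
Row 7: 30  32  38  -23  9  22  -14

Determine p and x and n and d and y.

p = 10, x = 9, n = -10, d = 21, y = -1

Rows 2 and 3 both sum to 94, so that's the common total.
Column 1 has 29 + 21 + 3 + 16 − 4 + 30 = 95; the blank must be 94 − 95 = -1.
Row 6 has -1 + 0 + 1 + 29 + 26 + 18 = 73; the blank must be 94 − 73 = 21.
Column 7 has -1 + 42 + 30 + 26 + 21 − 14 = 104; the blank must be 94 − 104 = -10.
Row 1 has 29 + 8 + 29 + 13 + 16 − 10 = 85; the blank must be 94 − 85 = 9.
Row 4 has 16 − 3 + 19 + 17 + 5 + 30 = 84; the blank must be 94 − 84 = 10.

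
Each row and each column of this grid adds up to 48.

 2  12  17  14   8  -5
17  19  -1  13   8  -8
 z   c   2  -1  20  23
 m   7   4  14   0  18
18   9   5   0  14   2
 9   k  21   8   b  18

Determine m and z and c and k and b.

m = 5, z = -3, c = 7, k = -6, b = -2

Column 5 has 8 + 8 + 20 + 0 + 14 = 50; the blank must be 48 − 50 = -2.
Row 6 has 9 + 21 + 8 − 2 + 18 = 54; the blank must be 48 − 54 = -6.
Column 2 has 12 + 19 + 7 + 9 − 6 = 41; the blank must be 48 − 41 = 7.
Row 3 has 7 + 2 − 1 + 20 + 23 = 51; the blank must be 48 − 51 = -3.
Row 4 has 7 + 4 + 14 + 0 + 18 = 43; the blank must be 48 − 43 = 5.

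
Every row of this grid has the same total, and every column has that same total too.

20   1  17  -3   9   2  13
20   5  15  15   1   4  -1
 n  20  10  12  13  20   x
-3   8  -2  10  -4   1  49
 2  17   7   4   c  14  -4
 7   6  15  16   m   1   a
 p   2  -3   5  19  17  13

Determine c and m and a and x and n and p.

Rows 1 and 2 both sum to 59, so that's the common total.
Row 5: 2 + 17 + 7 + 4 + 14 − 4 = 40, so its missing entry is 59 − 40 = 19.
Column 5: 9 + 1 + 13 − 4 + 19 + 19 = 57, so its missing entry is 59 − 57 = 2.
Row 6: 7 + 6 + 15 + 16 + 2 + 1 = 47, so its missing entry is 59 − 47 = 12.
Column 7: 13 − 1 + 49 − 4 + 12 + 13 = 82, so its missing entry is 59 − 82 = -23.
Row 3: 20 + 10 + 12 + 13 + 20 − 23 = 52, so its missing entry is 59 − 52 = 7.
Row 7: 2 − 3 + 5 + 19 + 17 + 13 = 53, so its missing entry is 59 − 53 = 6.

c = 19, m = 2, a = 12, x = -23, n = 7, p = 6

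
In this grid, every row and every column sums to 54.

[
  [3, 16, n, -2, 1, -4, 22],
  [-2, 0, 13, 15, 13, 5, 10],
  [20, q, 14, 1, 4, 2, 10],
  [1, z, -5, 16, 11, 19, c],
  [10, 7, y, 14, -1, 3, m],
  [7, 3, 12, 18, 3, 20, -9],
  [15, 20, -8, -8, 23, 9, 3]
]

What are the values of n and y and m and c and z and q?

Row 3: 20 + 14 + 1 + 4 + 2 + 10 = 51, so its missing entry is 54 − 51 = 3.
Column 2: 16 + 0 + 3 + 7 + 3 + 20 = 49, so its missing entry is 54 − 49 = 5.
Row 1: 3 + 16 − 2 + 1 − 4 + 22 = 36, so its missing entry is 54 − 36 = 18.
Column 3: 18 + 13 + 14 − 5 + 12 − 8 = 44, so its missing entry is 54 − 44 = 10.
Row 5: 10 + 7 + 10 + 14 − 1 + 3 = 43, so its missing entry is 54 − 43 = 11.
Row 4: 1 + 5 − 5 + 16 + 11 + 19 = 47, so its missing entry is 54 − 47 = 7.

n = 18, y = 10, m = 11, c = 7, z = 5, q = 3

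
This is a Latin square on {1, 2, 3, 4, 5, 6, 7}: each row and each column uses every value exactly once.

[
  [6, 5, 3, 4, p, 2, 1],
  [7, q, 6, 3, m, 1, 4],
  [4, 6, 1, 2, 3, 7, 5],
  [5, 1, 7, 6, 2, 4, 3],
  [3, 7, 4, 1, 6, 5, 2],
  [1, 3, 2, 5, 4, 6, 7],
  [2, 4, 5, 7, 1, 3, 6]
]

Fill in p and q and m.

p = 7, q = 2, m = 5

For row 2, column 2: column 2 already has {1, 3, 4, 5, 6, 7}; that leaves 2.
At (row 1, col 5): row 1 already has {1, 2, 3, 4, 5, 6}, so the value is 7.
At (row 2, col 5): row 2 already has {1, 2, 3, 4, 6, 7}, so the value is 5.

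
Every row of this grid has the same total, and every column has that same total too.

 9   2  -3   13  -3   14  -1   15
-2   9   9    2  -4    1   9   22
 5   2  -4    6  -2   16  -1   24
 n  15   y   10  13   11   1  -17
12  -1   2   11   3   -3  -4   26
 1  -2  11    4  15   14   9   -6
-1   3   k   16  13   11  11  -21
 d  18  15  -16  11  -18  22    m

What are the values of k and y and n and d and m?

Rows 1 and 2 both sum to 46, so that's the common total.
Row 7: -1 + 3 + 16 + 13 + 11 + 11 − 21 = 32, so its missing entry is 46 − 32 = 14.
Column 8: 15 + 22 + 24 − 17 + 26 − 6 − 21 = 43, so its missing entry is 46 − 43 = 3.
Row 8: 18 + 15 − 16 + 11 − 18 + 22 + 3 = 35, so its missing entry is 46 − 35 = 11.
Column 1: 9 − 2 + 5 + 12 + 1 − 1 + 11 = 35, so its missing entry is 46 − 35 = 11.
Row 4: 11 + 15 + 10 + 13 + 11 + 1 − 17 = 44, so its missing entry is 46 − 44 = 2.

k = 14, y = 2, n = 11, d = 11, m = 3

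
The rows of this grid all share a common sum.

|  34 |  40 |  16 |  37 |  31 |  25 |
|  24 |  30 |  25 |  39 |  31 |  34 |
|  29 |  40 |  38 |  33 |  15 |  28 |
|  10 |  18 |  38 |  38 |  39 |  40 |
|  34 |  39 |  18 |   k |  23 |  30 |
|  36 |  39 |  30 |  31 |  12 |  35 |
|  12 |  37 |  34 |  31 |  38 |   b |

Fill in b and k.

Row 1 sums to 183 and so does row 3; that's the common total.
In row 7 the known cells total 152, leaving 183 − 152 = 31.
In row 5 the known cells total 144, leaving 183 − 144 = 39.

b = 31, k = 39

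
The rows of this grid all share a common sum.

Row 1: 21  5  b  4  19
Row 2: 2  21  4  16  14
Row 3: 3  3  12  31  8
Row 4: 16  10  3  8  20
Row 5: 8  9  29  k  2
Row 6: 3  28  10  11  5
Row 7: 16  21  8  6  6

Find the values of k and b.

k = 9, b = 8

Rows 2 and 7 both add up to 57, so every row sums to 57.
Row 5: 8 + 9 + 29 + 2 = 48, so the missing entry is 57 − 48 = 9.
Row 1: 21 + 5 + 4 + 19 = 49, so the missing entry is 57 − 49 = 8.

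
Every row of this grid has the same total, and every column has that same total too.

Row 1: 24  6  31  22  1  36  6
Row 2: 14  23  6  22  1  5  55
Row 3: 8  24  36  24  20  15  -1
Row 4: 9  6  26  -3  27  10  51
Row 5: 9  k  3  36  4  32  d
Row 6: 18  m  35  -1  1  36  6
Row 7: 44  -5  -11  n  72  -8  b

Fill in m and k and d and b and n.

m = 31, k = 41, d = 1, b = 8, n = 26

Rows 1 and 2 both sum to 126, so that's the common total.
Row 6: 18 + 35 − 1 + 1 + 36 + 6 = 95, so its missing entry is 126 − 95 = 31.
Column 4: 22 + 22 + 24 − 3 + 36 − 1 = 100, so its missing entry is 126 − 100 = 26.
Row 7: 44 − 5 − 11 + 26 + 72 − 8 = 118, so its missing entry is 126 − 118 = 8.
Column 7: 6 + 55 − 1 + 51 + 6 + 8 = 125, so its missing entry is 126 − 125 = 1.
Row 5: 9 + 3 + 36 + 4 + 32 + 1 = 85, so its missing entry is 126 − 85 = 41.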